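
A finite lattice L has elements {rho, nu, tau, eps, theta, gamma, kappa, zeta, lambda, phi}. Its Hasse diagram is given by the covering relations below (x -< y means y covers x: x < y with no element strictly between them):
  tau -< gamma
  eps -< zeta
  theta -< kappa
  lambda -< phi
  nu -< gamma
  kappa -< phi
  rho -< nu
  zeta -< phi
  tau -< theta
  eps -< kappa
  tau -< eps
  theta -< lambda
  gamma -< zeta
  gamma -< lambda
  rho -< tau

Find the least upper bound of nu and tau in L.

gamma

Common upper bounds of {nu, tau}: gamma, lambda, phi, zeta.
The least among these is gamma.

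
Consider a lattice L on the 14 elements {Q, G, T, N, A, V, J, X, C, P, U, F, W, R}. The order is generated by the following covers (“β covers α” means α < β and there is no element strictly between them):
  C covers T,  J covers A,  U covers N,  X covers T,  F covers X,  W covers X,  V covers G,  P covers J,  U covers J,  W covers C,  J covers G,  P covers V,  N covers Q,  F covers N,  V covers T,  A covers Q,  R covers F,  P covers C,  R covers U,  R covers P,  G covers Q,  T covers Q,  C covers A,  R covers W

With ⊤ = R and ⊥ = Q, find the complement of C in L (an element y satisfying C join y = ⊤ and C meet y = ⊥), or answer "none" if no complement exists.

N

Need y with C ∨ y = R and C ∧ y = Q.
Checking each element gives: N.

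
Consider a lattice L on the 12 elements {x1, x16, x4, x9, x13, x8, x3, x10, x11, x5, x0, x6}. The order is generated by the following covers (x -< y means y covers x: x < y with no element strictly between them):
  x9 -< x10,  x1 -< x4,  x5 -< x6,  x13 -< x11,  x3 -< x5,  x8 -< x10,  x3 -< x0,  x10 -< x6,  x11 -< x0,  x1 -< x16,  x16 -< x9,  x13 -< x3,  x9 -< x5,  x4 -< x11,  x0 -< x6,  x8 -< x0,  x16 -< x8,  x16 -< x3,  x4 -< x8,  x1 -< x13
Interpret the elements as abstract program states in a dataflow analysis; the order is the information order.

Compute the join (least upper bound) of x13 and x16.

x3

Common upper bounds of {x13, x16}: x0, x3, x5, x6.
The least among these is x3.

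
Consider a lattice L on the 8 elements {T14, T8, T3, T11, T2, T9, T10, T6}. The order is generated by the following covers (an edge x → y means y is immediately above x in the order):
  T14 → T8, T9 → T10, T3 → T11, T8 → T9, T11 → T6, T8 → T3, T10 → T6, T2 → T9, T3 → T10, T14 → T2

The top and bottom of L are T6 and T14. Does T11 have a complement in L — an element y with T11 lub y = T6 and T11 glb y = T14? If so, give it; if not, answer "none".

T2

Need y with T11 ∨ y = T6 and T11 ∧ y = T14.
Checking each element gives: T2.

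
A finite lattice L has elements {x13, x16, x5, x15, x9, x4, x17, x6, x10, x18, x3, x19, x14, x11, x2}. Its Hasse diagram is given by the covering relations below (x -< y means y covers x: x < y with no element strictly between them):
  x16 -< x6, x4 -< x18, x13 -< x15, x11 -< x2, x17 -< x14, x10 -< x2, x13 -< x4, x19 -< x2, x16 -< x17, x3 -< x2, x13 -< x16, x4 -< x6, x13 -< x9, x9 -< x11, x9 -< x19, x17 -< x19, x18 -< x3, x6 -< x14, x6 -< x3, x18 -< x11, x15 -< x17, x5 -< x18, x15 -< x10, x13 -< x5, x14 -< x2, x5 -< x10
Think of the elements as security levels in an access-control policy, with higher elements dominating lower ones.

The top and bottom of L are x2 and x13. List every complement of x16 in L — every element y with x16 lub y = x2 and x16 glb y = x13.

Need y with x16 ∨ y = x2 and x16 ∧ y = x13.
Checking each element gives: x10, x11.

x10, x11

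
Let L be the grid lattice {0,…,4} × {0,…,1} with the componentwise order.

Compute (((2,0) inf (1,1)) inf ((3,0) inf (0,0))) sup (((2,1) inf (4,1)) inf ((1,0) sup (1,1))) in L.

(1,1)

(2,0) ∧ (1,1) = (1,0)
(3,0) ∧ (0,0) = (0,0)
(1,0) ∧ (0,0) = (0,0)
(2,1) ∧ (4,1) = (2,1)
(1,0) ∨ (1,1) = (1,1)
(2,1) ∧ (1,1) = (1,1)
(0,0) ∨ (1,1) = (1,1)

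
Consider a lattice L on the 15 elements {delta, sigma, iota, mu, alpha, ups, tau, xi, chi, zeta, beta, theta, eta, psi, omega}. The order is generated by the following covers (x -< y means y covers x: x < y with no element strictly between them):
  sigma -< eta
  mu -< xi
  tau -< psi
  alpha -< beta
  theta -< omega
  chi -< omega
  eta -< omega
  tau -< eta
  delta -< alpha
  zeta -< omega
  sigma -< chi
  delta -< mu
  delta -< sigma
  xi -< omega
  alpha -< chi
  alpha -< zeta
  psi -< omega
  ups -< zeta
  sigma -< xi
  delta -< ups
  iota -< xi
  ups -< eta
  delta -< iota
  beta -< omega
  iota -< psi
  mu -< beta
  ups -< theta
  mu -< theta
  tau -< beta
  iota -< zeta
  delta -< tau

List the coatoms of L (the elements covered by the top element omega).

beta, chi, eta, psi, theta, xi, zeta

The coatoms are exactly the elements covered by omega: beta, chi, eta, psi, theta, xi, zeta.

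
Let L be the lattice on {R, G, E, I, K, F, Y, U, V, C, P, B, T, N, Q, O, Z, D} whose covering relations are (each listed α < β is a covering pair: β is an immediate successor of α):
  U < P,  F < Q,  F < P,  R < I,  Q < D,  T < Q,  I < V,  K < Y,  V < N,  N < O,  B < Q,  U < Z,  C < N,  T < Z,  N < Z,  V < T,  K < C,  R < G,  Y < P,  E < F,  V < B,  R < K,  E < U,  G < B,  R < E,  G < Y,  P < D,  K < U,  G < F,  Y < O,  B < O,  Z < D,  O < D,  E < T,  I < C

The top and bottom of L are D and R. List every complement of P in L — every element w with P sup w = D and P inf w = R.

Need w with P ∨ w = D and P ∧ w = R.
Checking each element gives: I, V.

I, V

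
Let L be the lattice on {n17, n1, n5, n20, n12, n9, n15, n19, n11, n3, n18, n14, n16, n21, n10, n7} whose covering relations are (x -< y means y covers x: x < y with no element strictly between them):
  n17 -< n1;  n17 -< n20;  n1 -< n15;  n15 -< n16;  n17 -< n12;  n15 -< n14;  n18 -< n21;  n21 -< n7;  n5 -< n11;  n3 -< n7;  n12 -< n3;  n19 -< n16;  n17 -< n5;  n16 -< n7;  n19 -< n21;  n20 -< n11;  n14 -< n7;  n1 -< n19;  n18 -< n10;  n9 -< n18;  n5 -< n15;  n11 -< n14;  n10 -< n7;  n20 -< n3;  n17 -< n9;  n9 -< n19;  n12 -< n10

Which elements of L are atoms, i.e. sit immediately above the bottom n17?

n1, n12, n20, n5, n9

The atoms are exactly the elements that cover n17: n1, n12, n20, n5, n9.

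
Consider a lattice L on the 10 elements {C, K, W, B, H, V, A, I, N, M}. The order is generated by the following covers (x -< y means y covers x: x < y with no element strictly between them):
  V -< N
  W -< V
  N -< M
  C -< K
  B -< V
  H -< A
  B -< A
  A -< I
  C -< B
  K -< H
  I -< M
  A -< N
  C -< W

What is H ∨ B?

Common upper bounds of {H, B}: A, I, M, N.
The least among these is A.

A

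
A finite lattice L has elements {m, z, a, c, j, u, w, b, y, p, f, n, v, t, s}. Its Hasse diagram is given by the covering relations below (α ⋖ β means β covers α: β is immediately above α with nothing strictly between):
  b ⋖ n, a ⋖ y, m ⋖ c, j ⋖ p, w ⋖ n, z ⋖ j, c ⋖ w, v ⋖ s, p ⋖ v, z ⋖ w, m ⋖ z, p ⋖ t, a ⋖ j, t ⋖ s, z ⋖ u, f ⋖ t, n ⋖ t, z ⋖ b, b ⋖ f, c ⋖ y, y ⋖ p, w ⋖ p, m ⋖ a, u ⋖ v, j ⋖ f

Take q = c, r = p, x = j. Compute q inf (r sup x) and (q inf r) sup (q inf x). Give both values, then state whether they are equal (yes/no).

c; c; yes

r sup x = p, so q inf (r sup x) = c inf p = c.
q inf r = c and q inf x = m, so (q inf r) sup (q inf x) = c sup m = c.
Equal: yes.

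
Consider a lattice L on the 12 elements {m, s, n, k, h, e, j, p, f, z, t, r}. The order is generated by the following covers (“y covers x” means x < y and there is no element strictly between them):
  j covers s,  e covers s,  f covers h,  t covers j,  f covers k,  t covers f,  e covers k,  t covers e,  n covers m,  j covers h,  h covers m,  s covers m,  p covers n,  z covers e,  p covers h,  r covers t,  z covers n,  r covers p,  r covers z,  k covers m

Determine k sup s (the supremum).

e

Common upper bounds of {k, s}: e, r, t, z.
The least among these is e.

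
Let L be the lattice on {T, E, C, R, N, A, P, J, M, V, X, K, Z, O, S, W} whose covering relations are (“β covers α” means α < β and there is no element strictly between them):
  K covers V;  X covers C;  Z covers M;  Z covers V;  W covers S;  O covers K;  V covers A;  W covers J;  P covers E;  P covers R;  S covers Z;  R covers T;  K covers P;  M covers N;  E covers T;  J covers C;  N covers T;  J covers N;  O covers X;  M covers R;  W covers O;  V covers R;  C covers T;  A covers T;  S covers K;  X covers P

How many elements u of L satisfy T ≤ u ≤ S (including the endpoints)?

11

The interval [T, S] = {A, E, K, M, N, P, R, S, T, V, Z}, which has 11 elements.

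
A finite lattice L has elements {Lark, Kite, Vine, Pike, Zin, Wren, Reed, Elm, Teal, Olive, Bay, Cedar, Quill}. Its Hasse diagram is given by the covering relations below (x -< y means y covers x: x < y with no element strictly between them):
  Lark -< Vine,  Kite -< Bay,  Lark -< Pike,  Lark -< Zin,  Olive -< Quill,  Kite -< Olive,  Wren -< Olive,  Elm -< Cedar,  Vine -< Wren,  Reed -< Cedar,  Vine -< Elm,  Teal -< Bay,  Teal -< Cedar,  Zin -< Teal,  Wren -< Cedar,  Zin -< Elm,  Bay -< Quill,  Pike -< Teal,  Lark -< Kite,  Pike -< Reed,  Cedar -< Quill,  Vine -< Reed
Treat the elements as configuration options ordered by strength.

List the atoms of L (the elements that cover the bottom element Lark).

The atoms are exactly the elements that cover Lark: Kite, Pike, Vine, Zin.

Kite, Pike, Vine, Zin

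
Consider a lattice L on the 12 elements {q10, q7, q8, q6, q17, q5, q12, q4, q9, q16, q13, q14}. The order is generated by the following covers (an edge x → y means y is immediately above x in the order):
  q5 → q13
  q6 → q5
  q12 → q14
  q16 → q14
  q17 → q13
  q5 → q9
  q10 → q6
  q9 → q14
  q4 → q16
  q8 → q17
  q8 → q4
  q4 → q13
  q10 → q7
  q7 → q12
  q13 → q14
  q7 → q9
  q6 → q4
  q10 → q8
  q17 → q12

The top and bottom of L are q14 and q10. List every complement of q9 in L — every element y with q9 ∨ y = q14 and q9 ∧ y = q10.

Need y with q9 ∨ y = q14 and q9 ∧ y = q10.
Checking each element gives: q17, q8.

q17, q8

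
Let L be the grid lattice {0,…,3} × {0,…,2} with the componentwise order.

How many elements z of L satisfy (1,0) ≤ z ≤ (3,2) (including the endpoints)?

The interval [(1,0), (3,2)] = {(1,0), (1,1), (1,2), (2,0), (2,1), (2,2), (3,0), (3,1), (3,2)}, which has 9 elements.

9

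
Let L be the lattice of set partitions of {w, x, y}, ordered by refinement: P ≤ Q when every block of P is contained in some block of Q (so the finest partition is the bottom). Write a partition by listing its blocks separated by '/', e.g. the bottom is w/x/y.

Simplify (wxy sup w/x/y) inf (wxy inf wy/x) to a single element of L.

wy/x

wxy ∨ w/x/y = wxy
wxy ∧ wy/x = wy/x
wxy ∧ wy/x = wy/x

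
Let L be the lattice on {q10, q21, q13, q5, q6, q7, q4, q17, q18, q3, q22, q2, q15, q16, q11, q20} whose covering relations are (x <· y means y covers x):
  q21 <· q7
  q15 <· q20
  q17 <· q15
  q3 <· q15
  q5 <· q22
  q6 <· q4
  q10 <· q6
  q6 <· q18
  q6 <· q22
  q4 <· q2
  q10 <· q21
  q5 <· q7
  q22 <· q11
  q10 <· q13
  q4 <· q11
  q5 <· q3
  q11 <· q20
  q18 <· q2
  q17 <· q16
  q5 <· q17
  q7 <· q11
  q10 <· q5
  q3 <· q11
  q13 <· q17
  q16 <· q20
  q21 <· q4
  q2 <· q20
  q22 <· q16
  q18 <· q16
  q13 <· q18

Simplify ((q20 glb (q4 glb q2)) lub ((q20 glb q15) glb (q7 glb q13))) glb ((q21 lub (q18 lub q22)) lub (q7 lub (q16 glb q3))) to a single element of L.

q4 ∧ q2 = q4
q20 ∧ q4 = q4
q20 ∧ q15 = q15
q7 ∧ q13 = q10
q15 ∧ q10 = q10
q4 ∨ q10 = q4
q18 ∨ q22 = q16
q21 ∨ q16 = q20
q16 ∧ q3 = q5
q7 ∨ q5 = q7
q20 ∨ q7 = q20
q4 ∧ q20 = q4

q4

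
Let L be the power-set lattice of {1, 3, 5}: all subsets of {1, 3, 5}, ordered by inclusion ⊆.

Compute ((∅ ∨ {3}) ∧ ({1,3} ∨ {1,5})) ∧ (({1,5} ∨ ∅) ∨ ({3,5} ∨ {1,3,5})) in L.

∅ ∨ {3} = {3}
{1,3} ∨ {1,5} = {1,3,5}
{3} ∧ {1,3,5} = {3}
{1,5} ∨ ∅ = {1,5}
{3,5} ∨ {1,3,5} = {1,3,5}
{1,5} ∨ {1,3,5} = {1,3,5}
{3} ∧ {1,3,5} = {3}

{3}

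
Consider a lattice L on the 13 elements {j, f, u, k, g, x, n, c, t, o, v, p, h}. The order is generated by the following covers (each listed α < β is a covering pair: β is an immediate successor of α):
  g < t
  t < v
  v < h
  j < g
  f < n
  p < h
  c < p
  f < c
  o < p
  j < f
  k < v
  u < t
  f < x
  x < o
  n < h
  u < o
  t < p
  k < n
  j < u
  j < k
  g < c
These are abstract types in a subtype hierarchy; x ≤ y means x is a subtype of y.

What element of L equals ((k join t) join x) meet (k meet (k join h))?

k

k ∨ t = v
v ∨ x = h
k ∨ h = h
k ∧ h = k
h ∧ k = k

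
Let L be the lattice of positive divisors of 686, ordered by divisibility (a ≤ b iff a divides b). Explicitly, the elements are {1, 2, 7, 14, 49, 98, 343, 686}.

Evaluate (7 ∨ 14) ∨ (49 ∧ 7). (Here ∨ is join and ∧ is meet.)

14

7 ∨ 14 = 14
49 ∧ 7 = 7
14 ∨ 7 = 14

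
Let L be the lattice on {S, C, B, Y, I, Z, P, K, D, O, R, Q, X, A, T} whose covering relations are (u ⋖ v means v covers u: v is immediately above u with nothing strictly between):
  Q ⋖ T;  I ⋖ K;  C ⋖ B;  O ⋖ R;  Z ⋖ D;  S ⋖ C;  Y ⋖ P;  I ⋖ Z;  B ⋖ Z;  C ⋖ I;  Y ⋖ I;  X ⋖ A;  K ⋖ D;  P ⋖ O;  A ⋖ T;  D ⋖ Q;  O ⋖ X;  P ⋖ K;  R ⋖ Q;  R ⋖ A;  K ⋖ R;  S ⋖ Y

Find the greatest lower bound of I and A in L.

Common lower bounds of {I, A}: C, I, S, Y.
The greatest among these is I.

I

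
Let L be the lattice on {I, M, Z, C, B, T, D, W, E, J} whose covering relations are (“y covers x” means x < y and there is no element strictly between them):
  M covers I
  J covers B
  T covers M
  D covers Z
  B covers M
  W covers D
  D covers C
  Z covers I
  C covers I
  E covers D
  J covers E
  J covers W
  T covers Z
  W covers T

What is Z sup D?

Common upper bounds of {Z, D}: D, E, J, W.
The least among these is D.

D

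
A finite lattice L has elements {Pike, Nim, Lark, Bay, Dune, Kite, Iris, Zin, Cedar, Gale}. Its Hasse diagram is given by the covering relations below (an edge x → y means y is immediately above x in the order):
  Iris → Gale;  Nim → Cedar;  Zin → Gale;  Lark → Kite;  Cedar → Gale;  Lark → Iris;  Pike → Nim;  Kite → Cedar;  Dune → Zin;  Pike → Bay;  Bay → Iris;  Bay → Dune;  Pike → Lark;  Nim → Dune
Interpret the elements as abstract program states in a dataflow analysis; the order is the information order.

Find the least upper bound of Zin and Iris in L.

Gale

Common upper bounds of {Zin, Iris}: Gale.
The least among these is Gale.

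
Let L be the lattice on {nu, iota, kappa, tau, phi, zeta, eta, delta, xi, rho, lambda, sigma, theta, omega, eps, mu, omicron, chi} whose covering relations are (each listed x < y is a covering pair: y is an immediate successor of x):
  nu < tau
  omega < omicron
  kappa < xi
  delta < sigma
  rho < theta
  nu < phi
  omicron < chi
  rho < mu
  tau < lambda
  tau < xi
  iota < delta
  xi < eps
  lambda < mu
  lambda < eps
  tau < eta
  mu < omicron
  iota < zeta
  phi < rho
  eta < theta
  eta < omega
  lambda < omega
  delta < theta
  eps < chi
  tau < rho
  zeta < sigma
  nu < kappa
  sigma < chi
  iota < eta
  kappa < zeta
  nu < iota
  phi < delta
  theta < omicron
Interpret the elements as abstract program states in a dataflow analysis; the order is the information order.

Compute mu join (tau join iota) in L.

tau ∨ iota = eta
mu ∨ eta = omicron

omicron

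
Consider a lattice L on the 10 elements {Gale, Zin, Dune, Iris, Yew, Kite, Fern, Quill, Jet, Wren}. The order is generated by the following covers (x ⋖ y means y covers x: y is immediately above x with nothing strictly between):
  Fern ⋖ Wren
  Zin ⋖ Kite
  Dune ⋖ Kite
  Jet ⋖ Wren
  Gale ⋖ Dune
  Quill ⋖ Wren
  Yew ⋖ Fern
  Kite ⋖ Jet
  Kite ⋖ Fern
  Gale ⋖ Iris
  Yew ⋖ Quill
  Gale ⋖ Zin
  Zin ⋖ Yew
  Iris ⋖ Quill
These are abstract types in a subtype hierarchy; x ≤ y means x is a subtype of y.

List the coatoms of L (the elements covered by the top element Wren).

The coatoms are exactly the elements covered by Wren: Fern, Jet, Quill.

Fern, Jet, Quill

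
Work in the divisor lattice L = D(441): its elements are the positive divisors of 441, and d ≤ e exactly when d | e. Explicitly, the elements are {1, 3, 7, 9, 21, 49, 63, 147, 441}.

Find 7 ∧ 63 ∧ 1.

1

Common lower bounds of {7, 63, 1}: 1.
The greatest among these is 1.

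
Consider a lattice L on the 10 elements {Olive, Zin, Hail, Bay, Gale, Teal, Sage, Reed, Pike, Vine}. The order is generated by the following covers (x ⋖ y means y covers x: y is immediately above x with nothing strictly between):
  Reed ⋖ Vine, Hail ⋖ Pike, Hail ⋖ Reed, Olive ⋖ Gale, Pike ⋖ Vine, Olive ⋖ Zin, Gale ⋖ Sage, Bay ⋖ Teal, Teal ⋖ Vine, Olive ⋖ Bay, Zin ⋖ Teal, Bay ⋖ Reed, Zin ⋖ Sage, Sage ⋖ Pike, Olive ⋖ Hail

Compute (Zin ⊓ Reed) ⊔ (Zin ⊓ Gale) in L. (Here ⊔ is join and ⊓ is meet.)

Zin ∧ Reed = Olive
Zin ∧ Gale = Olive
Olive ∨ Olive = Olive

Olive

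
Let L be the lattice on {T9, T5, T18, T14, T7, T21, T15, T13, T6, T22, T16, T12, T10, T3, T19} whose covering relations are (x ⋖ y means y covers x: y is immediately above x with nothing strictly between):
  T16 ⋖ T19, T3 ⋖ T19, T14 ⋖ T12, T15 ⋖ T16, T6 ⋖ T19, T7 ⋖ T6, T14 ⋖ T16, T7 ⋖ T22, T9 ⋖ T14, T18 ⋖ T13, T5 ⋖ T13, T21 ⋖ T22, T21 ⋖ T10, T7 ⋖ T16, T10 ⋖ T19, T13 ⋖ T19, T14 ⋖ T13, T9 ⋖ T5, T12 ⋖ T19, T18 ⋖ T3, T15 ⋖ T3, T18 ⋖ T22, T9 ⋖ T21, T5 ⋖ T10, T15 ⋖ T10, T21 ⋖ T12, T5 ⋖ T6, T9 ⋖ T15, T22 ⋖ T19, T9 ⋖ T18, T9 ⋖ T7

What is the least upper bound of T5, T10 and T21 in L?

Common upper bounds of {T5, T10, T21}: T10, T19.
The least among these is T10.

T10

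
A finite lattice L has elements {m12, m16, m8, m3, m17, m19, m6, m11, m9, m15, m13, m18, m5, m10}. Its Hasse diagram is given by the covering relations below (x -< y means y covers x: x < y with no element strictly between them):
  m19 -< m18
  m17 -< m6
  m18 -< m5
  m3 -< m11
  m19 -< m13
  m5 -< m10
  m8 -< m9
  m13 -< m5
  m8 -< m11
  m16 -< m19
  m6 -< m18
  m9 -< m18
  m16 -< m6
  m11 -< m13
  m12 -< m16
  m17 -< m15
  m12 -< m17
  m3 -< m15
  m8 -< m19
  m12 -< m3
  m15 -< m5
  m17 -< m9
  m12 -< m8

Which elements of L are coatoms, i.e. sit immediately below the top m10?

m5

The coatoms are exactly the elements covered by m10: m5.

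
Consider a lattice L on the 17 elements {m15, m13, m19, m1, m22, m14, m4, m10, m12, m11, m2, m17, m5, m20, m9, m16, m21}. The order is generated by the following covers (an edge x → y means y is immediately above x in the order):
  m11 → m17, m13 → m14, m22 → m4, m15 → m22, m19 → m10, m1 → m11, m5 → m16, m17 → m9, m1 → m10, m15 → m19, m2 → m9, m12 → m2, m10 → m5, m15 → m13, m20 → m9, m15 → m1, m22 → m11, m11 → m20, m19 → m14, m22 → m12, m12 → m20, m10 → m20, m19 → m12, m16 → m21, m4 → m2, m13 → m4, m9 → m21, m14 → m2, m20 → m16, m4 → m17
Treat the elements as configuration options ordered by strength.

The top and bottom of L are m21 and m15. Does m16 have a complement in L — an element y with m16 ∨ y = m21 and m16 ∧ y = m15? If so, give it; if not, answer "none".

m13

Need y with m16 ∨ y = m21 and m16 ∧ y = m15.
Checking each element gives: m13.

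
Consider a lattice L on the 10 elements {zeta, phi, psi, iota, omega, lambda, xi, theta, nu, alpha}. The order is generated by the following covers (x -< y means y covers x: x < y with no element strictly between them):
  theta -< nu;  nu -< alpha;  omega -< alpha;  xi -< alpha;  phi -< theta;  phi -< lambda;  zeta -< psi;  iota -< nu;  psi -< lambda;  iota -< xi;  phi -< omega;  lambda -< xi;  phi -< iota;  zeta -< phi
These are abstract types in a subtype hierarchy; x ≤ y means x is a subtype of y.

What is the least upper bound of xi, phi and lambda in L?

xi

Common upper bounds of {xi, phi, lambda}: alpha, xi.
The least among these is xi.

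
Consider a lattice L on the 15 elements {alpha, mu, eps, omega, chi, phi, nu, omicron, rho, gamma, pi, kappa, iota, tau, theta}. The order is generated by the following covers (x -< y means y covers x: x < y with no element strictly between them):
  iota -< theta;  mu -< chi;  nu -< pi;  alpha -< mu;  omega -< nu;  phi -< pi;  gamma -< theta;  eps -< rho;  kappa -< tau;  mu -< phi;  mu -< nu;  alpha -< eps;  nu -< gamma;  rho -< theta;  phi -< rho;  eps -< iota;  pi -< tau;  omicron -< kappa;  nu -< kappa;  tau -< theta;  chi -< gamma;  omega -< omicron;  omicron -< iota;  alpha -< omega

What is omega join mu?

Common upper bounds of {omega, mu}: gamma, kappa, nu, pi, tau, theta.
The least among these is nu.

nu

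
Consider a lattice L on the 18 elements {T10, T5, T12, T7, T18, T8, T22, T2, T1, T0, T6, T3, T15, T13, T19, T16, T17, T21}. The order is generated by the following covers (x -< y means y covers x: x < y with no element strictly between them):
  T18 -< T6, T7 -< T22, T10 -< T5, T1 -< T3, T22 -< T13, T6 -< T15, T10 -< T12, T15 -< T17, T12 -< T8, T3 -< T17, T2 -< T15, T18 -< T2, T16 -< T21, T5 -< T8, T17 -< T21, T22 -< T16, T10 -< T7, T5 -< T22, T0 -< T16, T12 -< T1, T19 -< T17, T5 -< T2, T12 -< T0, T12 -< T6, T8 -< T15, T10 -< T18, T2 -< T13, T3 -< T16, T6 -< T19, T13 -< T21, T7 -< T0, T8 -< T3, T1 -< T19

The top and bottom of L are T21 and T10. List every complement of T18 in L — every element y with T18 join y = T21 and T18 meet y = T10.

Need y with T18 ∨ y = T21 and T18 ∧ y = T10.
Checking each element gives: T0, T16.

T0, T16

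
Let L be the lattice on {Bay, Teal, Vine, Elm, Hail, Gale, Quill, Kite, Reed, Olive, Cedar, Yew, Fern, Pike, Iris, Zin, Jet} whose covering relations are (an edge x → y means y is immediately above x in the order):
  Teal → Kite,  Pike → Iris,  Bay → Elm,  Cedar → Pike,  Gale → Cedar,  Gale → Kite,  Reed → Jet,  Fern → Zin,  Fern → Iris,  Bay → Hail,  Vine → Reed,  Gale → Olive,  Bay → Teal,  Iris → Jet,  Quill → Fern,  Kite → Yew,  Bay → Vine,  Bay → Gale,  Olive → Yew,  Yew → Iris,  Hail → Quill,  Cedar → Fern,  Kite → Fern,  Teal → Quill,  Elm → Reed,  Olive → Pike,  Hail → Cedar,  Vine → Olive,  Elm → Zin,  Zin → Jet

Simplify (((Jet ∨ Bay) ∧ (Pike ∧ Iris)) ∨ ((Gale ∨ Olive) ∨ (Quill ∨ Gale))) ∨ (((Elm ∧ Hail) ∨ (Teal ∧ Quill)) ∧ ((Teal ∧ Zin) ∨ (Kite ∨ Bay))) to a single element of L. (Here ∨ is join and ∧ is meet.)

Jet ∨ Bay = Jet
Pike ∧ Iris = Pike
Jet ∧ Pike = Pike
Gale ∨ Olive = Olive
Quill ∨ Gale = Fern
Olive ∨ Fern = Iris
Pike ∨ Iris = Iris
Elm ∧ Hail = Bay
Teal ∧ Quill = Teal
Bay ∨ Teal = Teal
Teal ∧ Zin = Teal
Kite ∨ Bay = Kite
Teal ∨ Kite = Kite
Teal ∧ Kite = Teal
Iris ∨ Teal = Iris

Iris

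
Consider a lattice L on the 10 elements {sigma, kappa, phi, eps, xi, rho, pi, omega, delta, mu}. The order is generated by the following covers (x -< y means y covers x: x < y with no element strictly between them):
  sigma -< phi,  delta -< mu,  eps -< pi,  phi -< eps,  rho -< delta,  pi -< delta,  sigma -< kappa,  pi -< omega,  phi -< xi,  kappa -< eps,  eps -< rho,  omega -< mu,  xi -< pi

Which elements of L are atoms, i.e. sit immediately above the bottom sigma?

The atoms are exactly the elements that cover sigma: kappa, phi.

kappa, phi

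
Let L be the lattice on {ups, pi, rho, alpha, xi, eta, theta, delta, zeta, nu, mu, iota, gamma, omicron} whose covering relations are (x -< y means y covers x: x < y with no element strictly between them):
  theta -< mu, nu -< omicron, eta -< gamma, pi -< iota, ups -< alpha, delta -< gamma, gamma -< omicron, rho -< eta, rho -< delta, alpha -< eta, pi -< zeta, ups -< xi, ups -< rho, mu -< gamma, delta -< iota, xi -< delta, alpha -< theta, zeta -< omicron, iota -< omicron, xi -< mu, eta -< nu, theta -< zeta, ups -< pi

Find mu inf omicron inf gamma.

Common lower bounds of {mu, omicron, gamma}: alpha, mu, theta, ups, xi.
The greatest among these is mu.

mu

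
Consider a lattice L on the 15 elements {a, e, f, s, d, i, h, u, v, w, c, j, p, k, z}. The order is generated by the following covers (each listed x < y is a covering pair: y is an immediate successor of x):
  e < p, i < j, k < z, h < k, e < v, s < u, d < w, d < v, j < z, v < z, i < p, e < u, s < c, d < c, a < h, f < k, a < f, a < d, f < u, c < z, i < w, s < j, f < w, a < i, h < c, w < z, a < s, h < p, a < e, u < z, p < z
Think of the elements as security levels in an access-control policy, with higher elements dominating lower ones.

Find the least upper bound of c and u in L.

Common upper bounds of {c, u}: z.
The least among these is z.

z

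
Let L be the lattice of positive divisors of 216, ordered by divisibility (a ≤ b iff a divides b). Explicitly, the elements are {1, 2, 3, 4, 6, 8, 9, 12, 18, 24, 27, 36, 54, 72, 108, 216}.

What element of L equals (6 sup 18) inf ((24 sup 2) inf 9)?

3

6 ∨ 18 = 18
24 ∨ 2 = 24
24 ∧ 9 = 3
18 ∧ 3 = 3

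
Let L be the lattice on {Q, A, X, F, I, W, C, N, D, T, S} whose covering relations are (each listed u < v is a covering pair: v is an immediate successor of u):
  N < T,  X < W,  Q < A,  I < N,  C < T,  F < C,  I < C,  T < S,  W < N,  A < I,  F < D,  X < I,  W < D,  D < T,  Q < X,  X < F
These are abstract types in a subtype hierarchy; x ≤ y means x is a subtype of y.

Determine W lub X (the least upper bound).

Common upper bounds of {W, X}: D, N, S, T, W.
The least among these is W.

W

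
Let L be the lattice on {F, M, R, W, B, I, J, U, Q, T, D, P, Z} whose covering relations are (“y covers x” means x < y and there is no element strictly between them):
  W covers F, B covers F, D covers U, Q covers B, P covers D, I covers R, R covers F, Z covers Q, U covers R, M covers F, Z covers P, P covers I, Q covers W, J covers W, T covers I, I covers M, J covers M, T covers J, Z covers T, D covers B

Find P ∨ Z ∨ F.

Common upper bounds of {P, Z, F}: Z.
The least among these is Z.

Z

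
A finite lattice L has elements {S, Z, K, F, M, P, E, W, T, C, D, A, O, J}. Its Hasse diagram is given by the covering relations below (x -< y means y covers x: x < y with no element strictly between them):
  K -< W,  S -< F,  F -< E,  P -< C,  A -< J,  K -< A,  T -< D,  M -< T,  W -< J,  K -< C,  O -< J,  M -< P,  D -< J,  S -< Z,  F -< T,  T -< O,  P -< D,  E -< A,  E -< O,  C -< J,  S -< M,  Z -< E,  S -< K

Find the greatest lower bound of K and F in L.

S

Common lower bounds of {K, F}: S.
The greatest among these is S.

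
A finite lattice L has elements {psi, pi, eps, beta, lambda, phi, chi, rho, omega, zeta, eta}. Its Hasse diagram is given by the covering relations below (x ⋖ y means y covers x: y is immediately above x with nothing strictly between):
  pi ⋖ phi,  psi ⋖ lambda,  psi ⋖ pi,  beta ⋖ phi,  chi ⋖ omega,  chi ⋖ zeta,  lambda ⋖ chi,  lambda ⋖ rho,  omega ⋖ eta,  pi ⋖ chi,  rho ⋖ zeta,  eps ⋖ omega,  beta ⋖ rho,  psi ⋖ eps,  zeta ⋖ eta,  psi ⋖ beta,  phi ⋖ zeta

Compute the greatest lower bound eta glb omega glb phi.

Common lower bounds of {eta, omega, phi}: pi, psi.
The greatest among these is pi.

pi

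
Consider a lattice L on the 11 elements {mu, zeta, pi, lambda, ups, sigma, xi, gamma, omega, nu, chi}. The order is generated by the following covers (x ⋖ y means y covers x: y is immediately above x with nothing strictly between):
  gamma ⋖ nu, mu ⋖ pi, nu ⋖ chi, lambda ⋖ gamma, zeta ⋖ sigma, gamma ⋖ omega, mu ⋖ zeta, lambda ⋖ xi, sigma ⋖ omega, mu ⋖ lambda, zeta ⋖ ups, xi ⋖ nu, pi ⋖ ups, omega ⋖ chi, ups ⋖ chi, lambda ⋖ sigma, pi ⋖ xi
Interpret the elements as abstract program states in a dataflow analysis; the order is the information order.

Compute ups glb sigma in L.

zeta

ups ∧ sigma = zeta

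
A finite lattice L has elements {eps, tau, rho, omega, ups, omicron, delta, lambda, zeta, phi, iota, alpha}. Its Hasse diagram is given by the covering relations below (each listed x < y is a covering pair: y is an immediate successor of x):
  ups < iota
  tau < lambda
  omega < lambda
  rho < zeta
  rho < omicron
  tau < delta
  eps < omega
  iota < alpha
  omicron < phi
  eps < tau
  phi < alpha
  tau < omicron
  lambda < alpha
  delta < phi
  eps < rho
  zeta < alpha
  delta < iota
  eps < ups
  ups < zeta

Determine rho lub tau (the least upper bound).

Common upper bounds of {rho, tau}: alpha, omicron, phi.
The least among these is omicron.

omicron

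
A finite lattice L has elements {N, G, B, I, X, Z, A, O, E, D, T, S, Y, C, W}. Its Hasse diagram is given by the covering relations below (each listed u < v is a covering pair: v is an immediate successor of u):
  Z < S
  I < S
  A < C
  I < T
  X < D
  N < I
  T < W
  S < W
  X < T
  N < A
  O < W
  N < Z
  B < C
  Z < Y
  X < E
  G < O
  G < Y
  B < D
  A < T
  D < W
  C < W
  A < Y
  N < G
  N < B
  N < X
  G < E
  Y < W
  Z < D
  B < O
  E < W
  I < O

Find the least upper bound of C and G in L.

Common upper bounds of {C, G}: W.
The least among these is W.

W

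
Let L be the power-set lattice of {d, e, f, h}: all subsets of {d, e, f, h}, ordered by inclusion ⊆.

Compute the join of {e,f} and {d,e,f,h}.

{d,e,f,h}

Under ⊆, join is union: {e,f} ∪ {d,e,f,h} = {d,e,f,h}.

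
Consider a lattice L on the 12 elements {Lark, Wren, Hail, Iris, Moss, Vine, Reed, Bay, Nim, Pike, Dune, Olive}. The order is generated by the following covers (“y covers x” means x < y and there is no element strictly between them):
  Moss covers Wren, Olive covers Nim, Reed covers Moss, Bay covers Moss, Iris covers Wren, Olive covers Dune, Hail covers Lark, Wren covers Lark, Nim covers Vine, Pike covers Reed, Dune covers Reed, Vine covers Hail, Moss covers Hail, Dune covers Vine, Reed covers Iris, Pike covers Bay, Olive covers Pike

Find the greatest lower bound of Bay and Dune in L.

Moss

Common lower bounds of {Bay, Dune}: Hail, Lark, Moss, Wren.
The greatest among these is Moss.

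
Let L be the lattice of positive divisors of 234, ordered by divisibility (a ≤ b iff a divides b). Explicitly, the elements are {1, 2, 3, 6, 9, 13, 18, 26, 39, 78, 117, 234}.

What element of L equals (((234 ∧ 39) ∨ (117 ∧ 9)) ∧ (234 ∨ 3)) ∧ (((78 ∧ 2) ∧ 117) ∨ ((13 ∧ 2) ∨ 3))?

3

234 ∧ 39 = 39
117 ∧ 9 = 9
39 ∨ 9 = 117
234 ∨ 3 = 234
117 ∧ 234 = 117
78 ∧ 2 = 2
2 ∧ 117 = 1
13 ∧ 2 = 1
1 ∨ 3 = 3
1 ∨ 3 = 3
117 ∧ 3 = 3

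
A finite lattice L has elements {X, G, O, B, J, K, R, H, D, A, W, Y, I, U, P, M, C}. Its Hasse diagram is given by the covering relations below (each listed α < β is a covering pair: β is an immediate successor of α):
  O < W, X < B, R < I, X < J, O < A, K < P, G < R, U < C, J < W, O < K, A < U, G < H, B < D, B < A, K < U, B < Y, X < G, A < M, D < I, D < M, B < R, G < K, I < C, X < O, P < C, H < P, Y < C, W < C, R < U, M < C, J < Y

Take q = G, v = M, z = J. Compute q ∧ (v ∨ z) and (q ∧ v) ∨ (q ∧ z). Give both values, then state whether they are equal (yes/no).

G; X; no

v ∨ z = C, so q ∧ (v ∨ z) = G ∧ C = G.
q ∧ v = X and q ∧ z = X, so (q ∧ v) ∨ (q ∧ z) = X ∨ X = X.
Equal: no.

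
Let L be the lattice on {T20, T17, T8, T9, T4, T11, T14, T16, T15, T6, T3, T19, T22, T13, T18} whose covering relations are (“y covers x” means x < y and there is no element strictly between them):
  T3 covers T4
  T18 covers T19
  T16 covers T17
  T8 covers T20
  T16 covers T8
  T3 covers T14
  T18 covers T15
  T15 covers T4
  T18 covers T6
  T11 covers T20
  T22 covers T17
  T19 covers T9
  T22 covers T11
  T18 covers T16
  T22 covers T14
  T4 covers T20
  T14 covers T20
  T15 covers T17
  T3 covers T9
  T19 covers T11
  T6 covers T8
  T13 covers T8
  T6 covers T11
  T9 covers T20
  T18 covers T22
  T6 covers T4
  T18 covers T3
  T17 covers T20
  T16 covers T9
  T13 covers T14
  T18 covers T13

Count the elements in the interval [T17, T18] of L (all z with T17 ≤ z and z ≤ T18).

The interval [T17, T18] = {T15, T16, T17, T18, T22}, which has 5 elements.

5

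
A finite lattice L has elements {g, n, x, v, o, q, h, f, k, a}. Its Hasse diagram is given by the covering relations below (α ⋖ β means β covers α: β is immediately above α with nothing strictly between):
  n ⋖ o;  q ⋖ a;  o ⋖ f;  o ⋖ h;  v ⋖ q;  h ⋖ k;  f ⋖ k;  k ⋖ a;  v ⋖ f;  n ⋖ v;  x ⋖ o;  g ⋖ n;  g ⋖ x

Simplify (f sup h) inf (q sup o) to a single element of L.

k

f ∨ h = k
q ∨ o = a
k ∧ a = k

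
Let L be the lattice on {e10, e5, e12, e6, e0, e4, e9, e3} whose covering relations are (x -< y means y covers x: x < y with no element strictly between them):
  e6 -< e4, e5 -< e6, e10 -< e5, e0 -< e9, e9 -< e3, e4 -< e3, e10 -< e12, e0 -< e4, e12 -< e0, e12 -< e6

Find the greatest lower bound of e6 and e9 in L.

Common lower bounds of {e6, e9}: e10, e12.
The greatest among these is e12.

e12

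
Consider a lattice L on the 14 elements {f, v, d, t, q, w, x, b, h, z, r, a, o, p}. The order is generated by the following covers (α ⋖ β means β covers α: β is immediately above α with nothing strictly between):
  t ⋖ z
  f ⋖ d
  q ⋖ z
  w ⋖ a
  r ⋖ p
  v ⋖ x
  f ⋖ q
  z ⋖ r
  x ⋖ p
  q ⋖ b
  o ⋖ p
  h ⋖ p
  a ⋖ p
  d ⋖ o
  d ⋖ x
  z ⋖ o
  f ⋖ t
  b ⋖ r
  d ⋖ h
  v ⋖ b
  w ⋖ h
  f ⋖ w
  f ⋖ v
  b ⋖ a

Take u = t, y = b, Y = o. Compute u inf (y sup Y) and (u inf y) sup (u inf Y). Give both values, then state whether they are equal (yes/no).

y sup Y = p, so u inf (y sup Y) = t inf p = t.
u inf y = f and u inf Y = t, so (u inf y) sup (u inf Y) = f sup t = t.
Equal: yes.

t; t; yes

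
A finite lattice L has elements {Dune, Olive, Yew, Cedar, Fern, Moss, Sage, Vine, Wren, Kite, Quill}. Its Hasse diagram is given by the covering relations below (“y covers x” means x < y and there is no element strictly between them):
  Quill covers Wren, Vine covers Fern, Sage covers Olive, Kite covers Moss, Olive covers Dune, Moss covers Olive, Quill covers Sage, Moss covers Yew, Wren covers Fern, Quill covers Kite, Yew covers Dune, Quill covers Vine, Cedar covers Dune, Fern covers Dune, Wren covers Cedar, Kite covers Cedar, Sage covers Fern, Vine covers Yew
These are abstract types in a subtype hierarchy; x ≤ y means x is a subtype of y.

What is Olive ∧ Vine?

Dune

Common lower bounds of {Olive, Vine}: Dune.
The greatest among these is Dune.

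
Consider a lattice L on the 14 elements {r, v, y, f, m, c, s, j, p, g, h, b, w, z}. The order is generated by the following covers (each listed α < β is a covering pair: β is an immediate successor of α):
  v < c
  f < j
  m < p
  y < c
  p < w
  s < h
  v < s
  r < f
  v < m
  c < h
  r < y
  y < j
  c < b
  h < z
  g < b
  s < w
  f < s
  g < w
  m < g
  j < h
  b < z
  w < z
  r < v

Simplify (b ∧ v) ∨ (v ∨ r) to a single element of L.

b ∧ v = v
v ∨ r = v
v ∨ v = v

v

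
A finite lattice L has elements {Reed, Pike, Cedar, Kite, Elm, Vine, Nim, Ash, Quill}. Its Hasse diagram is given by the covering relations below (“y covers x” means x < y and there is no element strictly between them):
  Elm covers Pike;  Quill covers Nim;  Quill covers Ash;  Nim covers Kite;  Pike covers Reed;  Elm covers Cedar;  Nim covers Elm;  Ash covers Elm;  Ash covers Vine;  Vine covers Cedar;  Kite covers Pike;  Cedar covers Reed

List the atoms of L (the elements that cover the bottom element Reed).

Cedar, Pike

The atoms are exactly the elements that cover Reed: Cedar, Pike.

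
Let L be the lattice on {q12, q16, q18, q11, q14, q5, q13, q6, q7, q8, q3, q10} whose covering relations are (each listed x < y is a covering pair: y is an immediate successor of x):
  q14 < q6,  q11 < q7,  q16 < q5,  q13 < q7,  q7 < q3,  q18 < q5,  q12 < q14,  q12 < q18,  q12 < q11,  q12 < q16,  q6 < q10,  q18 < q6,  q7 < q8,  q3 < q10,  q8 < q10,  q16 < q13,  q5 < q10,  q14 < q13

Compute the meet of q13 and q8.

q13

Common lower bounds of {q13, q8}: q12, q13, q14, q16.
The greatest among these is q13.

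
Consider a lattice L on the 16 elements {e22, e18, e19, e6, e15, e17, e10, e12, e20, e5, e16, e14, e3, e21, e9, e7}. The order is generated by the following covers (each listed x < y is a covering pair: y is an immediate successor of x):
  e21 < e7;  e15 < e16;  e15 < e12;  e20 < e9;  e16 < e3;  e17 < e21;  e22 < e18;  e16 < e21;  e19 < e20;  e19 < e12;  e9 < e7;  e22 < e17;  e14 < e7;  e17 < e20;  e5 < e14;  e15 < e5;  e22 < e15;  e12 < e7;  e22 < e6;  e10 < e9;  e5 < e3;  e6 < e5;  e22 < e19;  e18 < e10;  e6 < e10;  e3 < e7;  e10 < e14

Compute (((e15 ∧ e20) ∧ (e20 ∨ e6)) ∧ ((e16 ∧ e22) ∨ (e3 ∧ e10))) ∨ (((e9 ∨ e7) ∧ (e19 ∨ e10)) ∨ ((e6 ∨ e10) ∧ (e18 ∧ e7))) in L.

e15 ∧ e20 = e22
e20 ∨ e6 = e9
e22 ∧ e9 = e22
e16 ∧ e22 = e22
e3 ∧ e10 = e6
e22 ∨ e6 = e6
e22 ∧ e6 = e22
e9 ∨ e7 = e7
e19 ∨ e10 = e9
e7 ∧ e9 = e9
e6 ∨ e10 = e10
e18 ∧ e7 = e18
e10 ∧ e18 = e18
e9 ∨ e18 = e9
e22 ∨ e9 = e9

e9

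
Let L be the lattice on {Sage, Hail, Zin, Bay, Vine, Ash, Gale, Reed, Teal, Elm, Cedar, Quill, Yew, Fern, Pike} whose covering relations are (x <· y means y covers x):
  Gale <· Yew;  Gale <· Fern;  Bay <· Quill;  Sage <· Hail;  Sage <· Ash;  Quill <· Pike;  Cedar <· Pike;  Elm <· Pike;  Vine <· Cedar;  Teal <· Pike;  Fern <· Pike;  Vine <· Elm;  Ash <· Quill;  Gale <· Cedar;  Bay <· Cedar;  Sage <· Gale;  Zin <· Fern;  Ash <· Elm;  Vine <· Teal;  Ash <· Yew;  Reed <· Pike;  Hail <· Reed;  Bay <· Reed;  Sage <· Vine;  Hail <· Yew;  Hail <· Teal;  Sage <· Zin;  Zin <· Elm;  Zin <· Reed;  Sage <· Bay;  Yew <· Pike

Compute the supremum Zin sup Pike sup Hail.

Pike

Common upper bounds of {Zin, Pike, Hail}: Pike.
The least among these is Pike.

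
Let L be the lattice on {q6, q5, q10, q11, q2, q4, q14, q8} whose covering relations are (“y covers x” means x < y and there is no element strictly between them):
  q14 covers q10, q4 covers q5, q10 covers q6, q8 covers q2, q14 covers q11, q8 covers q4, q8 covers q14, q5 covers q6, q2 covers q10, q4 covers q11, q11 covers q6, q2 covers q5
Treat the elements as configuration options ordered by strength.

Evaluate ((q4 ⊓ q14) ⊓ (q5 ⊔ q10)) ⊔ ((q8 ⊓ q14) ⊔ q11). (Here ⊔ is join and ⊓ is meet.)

q4 ∧ q14 = q11
q5 ∨ q10 = q2
q11 ∧ q2 = q6
q8 ∧ q14 = q14
q14 ∨ q11 = q14
q6 ∨ q14 = q14

q14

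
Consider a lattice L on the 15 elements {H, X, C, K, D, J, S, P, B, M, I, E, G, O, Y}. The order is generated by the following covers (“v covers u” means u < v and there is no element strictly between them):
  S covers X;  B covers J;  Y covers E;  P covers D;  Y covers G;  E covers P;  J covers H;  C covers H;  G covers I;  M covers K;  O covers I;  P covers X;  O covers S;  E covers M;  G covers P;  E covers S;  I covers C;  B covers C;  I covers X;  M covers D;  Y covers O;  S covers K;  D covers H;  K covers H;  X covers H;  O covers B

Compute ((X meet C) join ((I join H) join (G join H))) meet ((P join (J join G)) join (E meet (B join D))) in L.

G

X ∧ C = H
I ∨ H = I
G ∨ H = G
I ∨ G = G
H ∨ G = G
J ∨ G = Y
P ∨ Y = Y
B ∨ D = Y
E ∧ Y = E
Y ∨ E = Y
G ∧ Y = G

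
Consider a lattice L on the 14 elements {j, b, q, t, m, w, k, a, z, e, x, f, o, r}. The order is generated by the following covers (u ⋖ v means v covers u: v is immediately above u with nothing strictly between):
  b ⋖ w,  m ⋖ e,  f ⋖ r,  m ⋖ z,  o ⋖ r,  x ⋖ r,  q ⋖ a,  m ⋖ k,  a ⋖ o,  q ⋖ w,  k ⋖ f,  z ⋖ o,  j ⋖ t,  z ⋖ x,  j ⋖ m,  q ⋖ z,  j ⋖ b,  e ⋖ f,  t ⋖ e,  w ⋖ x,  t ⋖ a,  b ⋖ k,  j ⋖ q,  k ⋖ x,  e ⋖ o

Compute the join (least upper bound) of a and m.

o

Common upper bounds of {a, m}: o, r.
The least among these is o.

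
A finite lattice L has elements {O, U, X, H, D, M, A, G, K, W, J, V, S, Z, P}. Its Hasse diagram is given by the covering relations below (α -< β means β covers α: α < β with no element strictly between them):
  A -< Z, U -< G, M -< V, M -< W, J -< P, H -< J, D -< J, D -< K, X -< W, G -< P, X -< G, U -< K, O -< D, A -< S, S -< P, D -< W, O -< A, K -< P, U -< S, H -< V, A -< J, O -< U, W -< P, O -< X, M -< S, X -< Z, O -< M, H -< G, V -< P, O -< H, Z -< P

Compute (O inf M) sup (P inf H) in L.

O ∧ M = O
P ∧ H = H
O ∨ H = H

H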